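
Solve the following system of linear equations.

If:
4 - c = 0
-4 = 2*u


Then:
c = 4
u = -2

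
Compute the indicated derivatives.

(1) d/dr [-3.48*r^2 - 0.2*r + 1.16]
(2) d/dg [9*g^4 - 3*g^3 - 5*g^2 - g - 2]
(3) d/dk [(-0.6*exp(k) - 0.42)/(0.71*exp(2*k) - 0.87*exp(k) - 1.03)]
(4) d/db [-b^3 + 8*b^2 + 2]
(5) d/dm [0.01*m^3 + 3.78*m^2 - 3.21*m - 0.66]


(1) = -6.96*r - 0.2
(2) = 36*g^3 - 9*g^2 - 10*g - 1
(3) = (0.426*exp(2*k) + 0.5964*exp(k) + 0.2526)*exp(k)/(0.5041*exp(4*k) - 1.2354*exp(3*k) - 0.7057*exp(2*k) + 1.7922*exp(k) + 1.0609)
(4) = b*(16 - 3*b)
(5) = 0.03*m^2 + 7.56*m - 3.21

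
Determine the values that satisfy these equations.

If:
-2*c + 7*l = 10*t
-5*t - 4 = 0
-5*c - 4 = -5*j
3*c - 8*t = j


Then:
c = -14/5
j = -2
l = -68/35
t = -4/5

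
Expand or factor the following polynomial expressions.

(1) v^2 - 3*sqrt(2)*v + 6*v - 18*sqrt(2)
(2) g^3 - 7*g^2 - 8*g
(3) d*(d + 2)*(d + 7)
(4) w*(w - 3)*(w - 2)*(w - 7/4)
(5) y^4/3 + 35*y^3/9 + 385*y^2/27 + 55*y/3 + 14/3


(1) = (v + 6)*(v - 3*sqrt(2))
(2) = g*(g - 8)*(g + 1)
(3) = d^3 + 9*d^2 + 14*d
(4) = w^4 - 27*w^3/4 + 59*w^2/4 - 21*w/2
(5) = (y/3 + 1)*(y + 1/3)*(y + 7/3)*(y + 6)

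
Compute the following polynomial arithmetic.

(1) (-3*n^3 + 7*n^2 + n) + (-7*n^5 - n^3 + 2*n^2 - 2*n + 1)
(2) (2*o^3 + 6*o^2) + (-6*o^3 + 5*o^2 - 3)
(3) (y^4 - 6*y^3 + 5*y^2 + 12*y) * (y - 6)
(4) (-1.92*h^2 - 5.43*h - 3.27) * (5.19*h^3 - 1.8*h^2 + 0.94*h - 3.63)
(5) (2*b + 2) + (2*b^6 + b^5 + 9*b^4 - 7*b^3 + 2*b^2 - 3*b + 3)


(1) = -7*n^5 - 4*n^3 + 9*n^2 - n + 1
(2) = -4*o^3 + 11*o^2 - 3
(3) = y^5 - 12*y^4 + 41*y^3 - 18*y^2 - 72*y
(4) = -9.9648*h^5 - 24.7257*h^4 - 9.0021*h^3 + 7.7514*h^2 + 16.6371*h + 11.8701
(5) = 2*b^6 + b^5 + 9*b^4 - 7*b^3 + 2*b^2 - b + 5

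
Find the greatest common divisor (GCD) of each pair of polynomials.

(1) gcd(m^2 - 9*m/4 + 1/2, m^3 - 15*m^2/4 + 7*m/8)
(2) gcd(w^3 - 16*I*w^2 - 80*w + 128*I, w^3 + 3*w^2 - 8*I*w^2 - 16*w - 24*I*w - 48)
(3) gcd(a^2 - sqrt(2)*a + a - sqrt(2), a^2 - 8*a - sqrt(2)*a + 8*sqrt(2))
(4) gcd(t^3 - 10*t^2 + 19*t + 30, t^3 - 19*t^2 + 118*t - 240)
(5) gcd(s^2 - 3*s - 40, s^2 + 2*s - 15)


(1) = m - 1/4
(2) = gcd((w - 8*I)*(w - 4*I)^2, (w + 3)*(w - 4*I)^2) = w^2 - 8*I*w - 16
(3) = a - sqrt(2)
(4) = t^2 - 11*t + 30
(5) = s + 5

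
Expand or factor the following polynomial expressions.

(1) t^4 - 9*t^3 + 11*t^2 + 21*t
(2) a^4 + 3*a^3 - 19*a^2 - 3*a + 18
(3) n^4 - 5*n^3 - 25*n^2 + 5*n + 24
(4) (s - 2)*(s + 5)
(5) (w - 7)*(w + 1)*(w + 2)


(1) = t*(t - 7)*(t - 3)*(t + 1)
(2) = (a - 3)*(a - 1)*(a + 1)*(a + 6)
(3) = (n - 8)*(n - 1)*(n + 1)*(n + 3)
(4) = s^2 + 3*s - 10
(5) = w^3 - 4*w^2 - 19*w - 14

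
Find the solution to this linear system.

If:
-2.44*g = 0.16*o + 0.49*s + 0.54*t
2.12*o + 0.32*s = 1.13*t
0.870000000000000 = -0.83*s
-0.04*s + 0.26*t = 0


Then:
g = 0.24
o = 0.07
s = -1.05
t = -0.16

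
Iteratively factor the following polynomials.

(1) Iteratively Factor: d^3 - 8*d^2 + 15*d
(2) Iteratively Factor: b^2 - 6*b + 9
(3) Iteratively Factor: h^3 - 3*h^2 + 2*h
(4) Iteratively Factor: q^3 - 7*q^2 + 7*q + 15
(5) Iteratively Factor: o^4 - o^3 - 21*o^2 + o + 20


(1) = (d - 3)*(d^2 - 5*d) = d*(d - 3)*(d - 5)
(2) = (b - 3)*(b - 3)
(3) = (h - 2)*(h^2 - h) = (h - 2)*(h - 1)*(h)
(4) = (q + 1)*(q^2 - 8*q + 15) = (q - 3)*(q + 1)*(q - 5)
(5) = (o + 1)*(o^3 - 2*o^2 - 19*o + 20) = (o - 5)*(o + 1)*(o^2 + 3*o - 4) = (o - 5)*(o + 1)*(o + 4)*(o - 1)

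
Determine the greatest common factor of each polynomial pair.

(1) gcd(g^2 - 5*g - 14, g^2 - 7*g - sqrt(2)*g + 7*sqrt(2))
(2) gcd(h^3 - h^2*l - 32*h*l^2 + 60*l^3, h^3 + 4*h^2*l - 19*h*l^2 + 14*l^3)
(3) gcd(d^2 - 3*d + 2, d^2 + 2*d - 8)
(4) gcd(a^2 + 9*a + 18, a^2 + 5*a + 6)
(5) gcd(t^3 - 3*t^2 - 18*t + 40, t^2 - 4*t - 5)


(1) = g - 7
(2) = gcd((h - 5*l)*(h - 2*l)*(h + 6*l), (h - 2*l)*(h - l)*(h + 7*l)) = h - 2*l
(3) = gcd((d - 2)*(d - 1), (d - 2)*(d + 4)) = d - 2
(4) = gcd((a + 3)*(a + 6), (a + 2)*(a + 3)) = a + 3
(5) = t - 5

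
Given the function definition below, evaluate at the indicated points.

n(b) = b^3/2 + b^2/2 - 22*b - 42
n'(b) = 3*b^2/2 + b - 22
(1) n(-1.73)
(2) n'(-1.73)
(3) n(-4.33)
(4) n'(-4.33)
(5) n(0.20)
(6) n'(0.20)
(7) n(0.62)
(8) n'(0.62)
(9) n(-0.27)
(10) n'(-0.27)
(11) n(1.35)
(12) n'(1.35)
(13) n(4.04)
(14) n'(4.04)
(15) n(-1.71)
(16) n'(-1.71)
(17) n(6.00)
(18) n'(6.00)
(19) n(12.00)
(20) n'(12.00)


(1) = -5.03
(2) = -19.24
(3) = 22.04
(4) = 1.79
(5) = -46.38
(6) = -21.74
(7) = -55.33
(8) = -20.80
(9) = -36.03
(10) = -22.16
(11) = -69.56
(12) = -17.92
(13) = -89.75
(14) = 6.52
(15) = -5.42
(16) = -19.32
(17) = -48.00
(18) = 38.00
(19) = 630.00
(20) = 206.00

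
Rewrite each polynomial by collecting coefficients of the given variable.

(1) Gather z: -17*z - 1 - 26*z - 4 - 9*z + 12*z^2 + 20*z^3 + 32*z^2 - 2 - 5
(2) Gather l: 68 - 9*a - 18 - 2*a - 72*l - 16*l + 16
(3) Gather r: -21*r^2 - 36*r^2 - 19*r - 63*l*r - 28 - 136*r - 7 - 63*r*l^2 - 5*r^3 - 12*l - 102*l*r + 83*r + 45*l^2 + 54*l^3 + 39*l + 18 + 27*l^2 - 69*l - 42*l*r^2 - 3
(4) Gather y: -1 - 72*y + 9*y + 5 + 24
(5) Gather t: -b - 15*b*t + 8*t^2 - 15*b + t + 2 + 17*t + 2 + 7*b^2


(1) = 20*z^3 + 44*z^2 - 52*z - 12
(2) = -11*a - 88*l + 66
(3) = 54*l^3 + 72*l^2 - 42*l - 5*r^3 + r^2*(-42*l - 57) + r*(-63*l^2 - 165*l - 72) - 20
(4) = 28 - 63*y
(5) = 7*b^2 - 16*b + 8*t^2 + t*(18 - 15*b) + 4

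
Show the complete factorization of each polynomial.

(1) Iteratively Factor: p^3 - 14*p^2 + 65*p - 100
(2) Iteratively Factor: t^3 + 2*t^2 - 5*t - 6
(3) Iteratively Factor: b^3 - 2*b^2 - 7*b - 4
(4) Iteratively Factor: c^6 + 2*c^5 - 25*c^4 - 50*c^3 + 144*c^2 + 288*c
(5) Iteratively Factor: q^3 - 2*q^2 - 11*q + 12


(1) = (p - 5)*(p^2 - 9*p + 20) = (p - 5)^2*(p - 4)
(2) = (t - 2)*(t^2 + 4*t + 3) = (t - 2)*(t + 1)*(t + 3)
(3) = (b + 1)*(b^2 - 3*b - 4) = (b + 1)^2*(b - 4)
(4) = (c + 4)*(c^5 - 2*c^4 - 17*c^3 + 18*c^2 + 72*c) = (c + 2)*(c + 4)*(c^4 - 4*c^3 - 9*c^2 + 36*c) = c*(c + 2)*(c + 4)*(c^3 - 4*c^2 - 9*c + 36) = c*(c + 2)*(c + 3)*(c + 4)*(c^2 - 7*c + 12) = c*(c - 3)*(c + 2)*(c + 3)*(c + 4)*(c - 4)
(5) = (q + 3)*(q^2 - 5*q + 4) = (q - 1)*(q + 3)*(q - 4)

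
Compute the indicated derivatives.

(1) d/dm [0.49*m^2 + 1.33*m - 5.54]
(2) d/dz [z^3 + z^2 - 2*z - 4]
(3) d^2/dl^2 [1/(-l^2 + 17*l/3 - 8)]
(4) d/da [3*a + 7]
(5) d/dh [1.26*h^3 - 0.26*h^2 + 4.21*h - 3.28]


(1) = 0.98*m + 1.33
(2) = 3*z^2 + 2*z - 2
(3) = 6*(9*l^2 - 51*l - (6*l - 17)^2 + 72)/(3*l^2 - 17*l + 24)^3
(4) = 3
(5) = 3.78*h^2 - 0.52*h + 4.21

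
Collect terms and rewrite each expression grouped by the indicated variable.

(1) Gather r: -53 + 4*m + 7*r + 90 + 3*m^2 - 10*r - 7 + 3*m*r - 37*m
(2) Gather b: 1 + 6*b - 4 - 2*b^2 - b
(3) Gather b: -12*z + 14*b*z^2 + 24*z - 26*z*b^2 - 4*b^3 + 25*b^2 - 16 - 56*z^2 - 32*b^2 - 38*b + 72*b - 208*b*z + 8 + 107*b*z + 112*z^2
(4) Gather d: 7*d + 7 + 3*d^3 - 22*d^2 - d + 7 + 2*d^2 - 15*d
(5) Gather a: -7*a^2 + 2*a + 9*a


(1) = 3*m^2 - 33*m + r*(3*m - 3) + 30
(2) = -2*b^2 + 5*b - 3
(3) = -4*b^3 + b^2*(-26*z - 7) + b*(14*z^2 - 101*z + 34) + 56*z^2 + 12*z - 8
(4) = 3*d^3 - 20*d^2 - 9*d + 14
(5) = -7*a^2 + 11*a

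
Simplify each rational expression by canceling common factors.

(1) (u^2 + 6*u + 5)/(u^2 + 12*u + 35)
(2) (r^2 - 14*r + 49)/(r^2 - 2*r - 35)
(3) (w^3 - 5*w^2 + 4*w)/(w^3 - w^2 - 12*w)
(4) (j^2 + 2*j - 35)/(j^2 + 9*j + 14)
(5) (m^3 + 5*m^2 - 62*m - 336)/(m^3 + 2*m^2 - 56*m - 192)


(1) = (u + 1)/(u + 7)
(2) = (r - 7)/(r + 5)
(3) = (w - 1)/(w + 3)
(4) = (j - 5)/(j + 2)
(5) = (m + 7)/(m + 4)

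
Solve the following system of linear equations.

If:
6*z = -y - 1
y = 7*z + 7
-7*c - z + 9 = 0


Then:
c = 125/91
y = 35/13
z = -8/13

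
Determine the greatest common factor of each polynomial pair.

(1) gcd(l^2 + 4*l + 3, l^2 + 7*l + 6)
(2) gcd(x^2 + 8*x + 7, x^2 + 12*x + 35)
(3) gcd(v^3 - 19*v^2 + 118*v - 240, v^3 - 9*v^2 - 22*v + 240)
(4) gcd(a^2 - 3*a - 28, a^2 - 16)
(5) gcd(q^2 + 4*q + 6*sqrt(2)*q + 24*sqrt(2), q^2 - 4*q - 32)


(1) = gcd((l + 1)*(l + 3), (l + 1)*(l + 6)) = l + 1
(2) = gcd((x + 1)*(x + 7), (x + 5)*(x + 7)) = x + 7
(3) = gcd((v - 8)*(v - 6)*(v - 5), (v - 8)*(v - 6)*(v + 5)) = v^2 - 14*v + 48
(4) = gcd((a - 7)*(a + 4), (a - 4)*(a + 4)) = a + 4
(5) = q + 4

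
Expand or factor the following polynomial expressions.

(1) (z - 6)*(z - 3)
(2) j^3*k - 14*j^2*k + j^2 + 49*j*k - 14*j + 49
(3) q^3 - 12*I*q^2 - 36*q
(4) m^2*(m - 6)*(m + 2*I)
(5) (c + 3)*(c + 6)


(1) = z^2 - 9*z + 18
(2) = (j - 7)^2*(j*k + 1)
(3) = q*(q - 6*I)^2
(4) = m^4 - 6*m^3 + 2*I*m^3 - 12*I*m^2
(5) = c^2 + 9*c + 18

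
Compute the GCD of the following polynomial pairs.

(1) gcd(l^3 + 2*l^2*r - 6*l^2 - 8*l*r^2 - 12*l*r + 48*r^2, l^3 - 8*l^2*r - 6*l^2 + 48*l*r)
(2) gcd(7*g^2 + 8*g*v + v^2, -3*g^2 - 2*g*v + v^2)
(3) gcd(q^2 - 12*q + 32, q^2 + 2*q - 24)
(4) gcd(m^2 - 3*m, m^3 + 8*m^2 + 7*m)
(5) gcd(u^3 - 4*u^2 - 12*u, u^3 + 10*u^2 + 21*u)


(1) = gcd((l - 6)*(l - 2*r)*(l + 4*r), l*(l - 6)*(l - 8*r)) = l - 6
(2) = g + v
(3) = q - 4
(4) = gcd(m*(m - 3), m*(m + 1)*(m + 7)) = m
(5) = gcd(u*(u - 6)*(u + 2), u*(u + 3)*(u + 7)) = u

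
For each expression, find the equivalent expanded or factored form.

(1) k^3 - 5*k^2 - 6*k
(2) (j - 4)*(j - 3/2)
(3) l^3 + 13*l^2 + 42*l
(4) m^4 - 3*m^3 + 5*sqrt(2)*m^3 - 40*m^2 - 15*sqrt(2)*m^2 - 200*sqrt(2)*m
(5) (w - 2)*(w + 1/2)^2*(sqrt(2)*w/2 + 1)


(1) = k*(k - 6)*(k + 1)
(2) = j^2 - 11*j/2 + 6
(3) = l*(l + 6)*(l + 7)
(4) = m*(m - 8)*(m + 5)*(m + 5*sqrt(2))
(5) = sqrt(2)*w^4/2 - sqrt(2)*w^3/2 + w^3 - 7*sqrt(2)*w^2/8 - w^2 - 7*w/4 - sqrt(2)*w/4 - 1/2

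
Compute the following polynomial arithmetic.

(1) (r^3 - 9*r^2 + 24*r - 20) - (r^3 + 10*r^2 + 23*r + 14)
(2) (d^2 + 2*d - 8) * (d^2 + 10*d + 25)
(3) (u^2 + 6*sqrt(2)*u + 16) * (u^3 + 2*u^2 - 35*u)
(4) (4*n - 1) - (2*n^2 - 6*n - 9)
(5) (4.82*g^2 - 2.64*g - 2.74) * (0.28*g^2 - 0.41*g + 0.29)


(1) = -19*r^2 + r - 34
(2) = d^4 + 12*d^3 + 37*d^2 - 30*d - 200
(3) = u^5 + 2*u^4 + 6*sqrt(2)*u^4 - 19*u^3 + 12*sqrt(2)*u^3 - 210*sqrt(2)*u^2 + 32*u^2 - 560*u
(4) = -2*n^2 + 10*n + 8
(5) = 1.3496*g^4 - 2.7154*g^3 + 1.713*g^2 + 0.3578*g - 0.7946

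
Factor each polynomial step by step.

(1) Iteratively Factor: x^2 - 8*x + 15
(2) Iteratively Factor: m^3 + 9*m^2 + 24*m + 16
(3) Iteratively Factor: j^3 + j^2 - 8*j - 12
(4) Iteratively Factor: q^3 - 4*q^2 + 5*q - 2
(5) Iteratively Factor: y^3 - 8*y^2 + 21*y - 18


(1) = (x - 5)*(x - 3)
(2) = (m + 4)*(m^2 + 5*m + 4) = (m + 4)^2*(m + 1)
(3) = (j + 2)*(j^2 - j - 6) = (j + 2)^2*(j - 3)
(4) = (q - 2)*(q^2 - 2*q + 1) = (q - 2)*(q - 1)*(q - 1)
(5) = (y - 3)*(y^2 - 5*y + 6) = (y - 3)*(y - 2)*(y - 3)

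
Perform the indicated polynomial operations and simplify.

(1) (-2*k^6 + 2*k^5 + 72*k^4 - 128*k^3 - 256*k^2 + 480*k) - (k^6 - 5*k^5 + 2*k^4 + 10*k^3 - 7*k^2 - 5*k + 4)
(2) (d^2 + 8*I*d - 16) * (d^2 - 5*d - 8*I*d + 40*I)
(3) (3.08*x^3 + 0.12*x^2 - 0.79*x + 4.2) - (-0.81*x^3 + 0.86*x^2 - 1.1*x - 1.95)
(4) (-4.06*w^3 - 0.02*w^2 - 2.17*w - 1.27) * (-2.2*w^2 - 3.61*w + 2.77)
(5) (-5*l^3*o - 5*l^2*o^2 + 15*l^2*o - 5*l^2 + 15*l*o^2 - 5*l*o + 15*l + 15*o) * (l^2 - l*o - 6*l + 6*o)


(1) = -3*k^6 + 7*k^5 + 70*k^4 - 138*k^3 - 249*k^2 + 485*k - 4
(2) = d^4 - 5*d^3 + 48*d^2 - 240*d + 128*I*d - 640*I
(3) = 3.89*x^3 - 0.74*x^2 + 0.31*x + 6.15
(4) = 8.932*w^5 + 14.7006*w^4 - 6.4*w^3 + 10.5723*w^2 - 1.4262*w - 3.5179
(5) = -5*l^5*o + 45*l^4*o - 5*l^4 + 5*l^3*o^3 - 90*l^3*o + 45*l^3 - 45*l^2*o^3 + 5*l^2*o^2 - 90*l^2 + 90*l*o^3 - 45*l*o^2 + 90*o^2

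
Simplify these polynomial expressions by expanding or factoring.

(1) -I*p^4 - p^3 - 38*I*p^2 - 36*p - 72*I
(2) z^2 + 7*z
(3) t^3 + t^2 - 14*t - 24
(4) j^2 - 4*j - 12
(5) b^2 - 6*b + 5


(1) = (p - 6*I)*(p - 2*I)*(p + 6*I)*(-I*p + 1)
(2) = z*(z + 7)
(3) = (t - 4)*(t + 2)*(t + 3)
(4) = (j - 6)*(j + 2)
(5) = (b - 5)*(b - 1)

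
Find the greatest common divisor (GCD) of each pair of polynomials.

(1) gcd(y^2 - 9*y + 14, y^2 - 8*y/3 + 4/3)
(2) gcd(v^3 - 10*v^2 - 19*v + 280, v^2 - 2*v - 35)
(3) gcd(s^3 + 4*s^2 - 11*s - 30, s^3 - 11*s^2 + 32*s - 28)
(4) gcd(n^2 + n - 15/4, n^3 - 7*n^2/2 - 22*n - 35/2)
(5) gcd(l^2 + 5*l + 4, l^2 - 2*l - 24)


(1) = gcd((y - 7)*(y - 2), (y - 2)*(y - 2/3)) = y - 2
(2) = gcd((v - 8)*(v - 7)*(v + 5), (v - 7)*(v + 5)) = v^2 - 2*v - 35
(3) = 1
(4) = gcd((n - 3/2)*(n + 5/2), (n - 7)*(n + 1)*(n + 5/2)) = n + 5/2
(5) = gcd((l + 1)*(l + 4), (l - 6)*(l + 4)) = l + 4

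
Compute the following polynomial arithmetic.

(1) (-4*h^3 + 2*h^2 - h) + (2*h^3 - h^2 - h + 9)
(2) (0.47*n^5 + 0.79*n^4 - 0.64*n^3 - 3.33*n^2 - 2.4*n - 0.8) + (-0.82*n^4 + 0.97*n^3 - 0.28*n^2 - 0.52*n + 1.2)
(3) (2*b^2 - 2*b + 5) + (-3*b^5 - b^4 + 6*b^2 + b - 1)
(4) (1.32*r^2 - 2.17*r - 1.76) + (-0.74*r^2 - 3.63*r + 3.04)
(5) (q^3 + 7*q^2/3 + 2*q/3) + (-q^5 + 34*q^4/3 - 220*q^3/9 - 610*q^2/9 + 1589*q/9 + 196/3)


(1) = -2*h^3 + h^2 - 2*h + 9
(2) = 0.47*n^5 - 0.03*n^4 + 0.33*n^3 - 3.61*n^2 - 2.92*n + 0.4
(3) = -3*b^5 - b^4 + 8*b^2 - b + 4
(4) = 0.58*r^2 - 5.8*r + 1.28
(5) = -q^5 + 34*q^4/3 - 211*q^3/9 - 589*q^2/9 + 1595*q/9 + 196/3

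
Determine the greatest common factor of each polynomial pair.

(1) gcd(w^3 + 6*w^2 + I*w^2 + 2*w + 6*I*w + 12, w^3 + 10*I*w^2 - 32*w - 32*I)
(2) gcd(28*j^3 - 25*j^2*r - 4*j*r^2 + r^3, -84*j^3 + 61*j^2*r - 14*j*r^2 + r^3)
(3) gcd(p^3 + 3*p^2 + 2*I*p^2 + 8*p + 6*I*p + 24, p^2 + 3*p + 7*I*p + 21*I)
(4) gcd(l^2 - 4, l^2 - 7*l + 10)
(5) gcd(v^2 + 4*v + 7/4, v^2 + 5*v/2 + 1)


(1) = gcd((w + 6)*(w - I)*(w + 2*I), (w + 2*I)*(w + 4*I)^2) = w + 2*I
(2) = gcd((-7*j + r)*(-j + r)*(4*j + r), (-7*j + r)*(-4*j + r)*(-3*j + r)) = -7*j + r
(3) = gcd((p + 3)*(p - 2*I)*(p + 4*I), (p + 3)*(p + 7*I)) = p + 3
(4) = gcd((l - 2)*(l + 2), (l - 5)*(l - 2)) = l - 2
(5) = v + 1/2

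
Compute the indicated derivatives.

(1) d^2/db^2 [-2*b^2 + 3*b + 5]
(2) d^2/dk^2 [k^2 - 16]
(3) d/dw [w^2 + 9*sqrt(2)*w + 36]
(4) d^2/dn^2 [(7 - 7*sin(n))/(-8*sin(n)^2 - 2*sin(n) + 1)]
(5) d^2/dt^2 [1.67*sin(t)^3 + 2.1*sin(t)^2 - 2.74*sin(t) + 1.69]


(1) = -4
(2) = 2
(3) = 2*w + 9*sqrt(2)
(4) = 7*(-64*sin(n)^5 + 272*sin(n)^4 + 128*sin(n)^3 - 350*sin(n)^2 - 47*sin(n) - 20)/(8*sin(n)^2 + 2*sin(n) - 1)^3
(5) = 1.4875*sin(t) + 3.7575*sin(3*t) + 4.2*cos(2*t)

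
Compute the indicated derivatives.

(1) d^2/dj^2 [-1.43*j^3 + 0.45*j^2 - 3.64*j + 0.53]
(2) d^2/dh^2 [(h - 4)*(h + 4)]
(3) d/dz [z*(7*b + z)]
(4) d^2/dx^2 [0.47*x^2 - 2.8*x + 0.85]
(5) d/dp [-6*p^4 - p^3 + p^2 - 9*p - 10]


(1) = 0.9 - 8.58*j
(2) = 2
(3) = 7*b + 2*z
(4) = 0.940000000000000
(5) = -24*p^3 - 3*p^2 + 2*p - 9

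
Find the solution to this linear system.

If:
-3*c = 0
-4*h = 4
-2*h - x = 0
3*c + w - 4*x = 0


Then:
c = 0
h = -1
w = 8
x = 2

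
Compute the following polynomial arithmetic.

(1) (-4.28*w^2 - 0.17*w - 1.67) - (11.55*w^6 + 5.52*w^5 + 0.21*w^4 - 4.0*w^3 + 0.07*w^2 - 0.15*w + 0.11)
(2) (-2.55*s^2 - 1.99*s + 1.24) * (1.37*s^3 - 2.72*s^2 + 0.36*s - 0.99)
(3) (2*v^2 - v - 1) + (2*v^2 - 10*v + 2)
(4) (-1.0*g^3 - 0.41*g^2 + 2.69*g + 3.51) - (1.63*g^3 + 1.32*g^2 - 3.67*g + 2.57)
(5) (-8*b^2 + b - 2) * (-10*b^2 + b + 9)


(1) = -11.55*w^6 - 5.52*w^5 - 0.21*w^4 + 4.0*w^3 - 4.35*w^2 - 0.02*w - 1.78
(2) = -3.4935*s^5 + 4.2097*s^4 + 6.1936*s^3 - 1.5647*s^2 + 2.4165*s - 1.2276
(3) = 4*v^2 - 11*v + 1
(4) = -2.63*g^3 - 1.73*g^2 + 6.36*g + 0.94
(5) = 80*b^4 - 18*b^3 - 51*b^2 + 7*b - 18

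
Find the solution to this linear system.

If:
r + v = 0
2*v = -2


Then:
r = 1
v = -1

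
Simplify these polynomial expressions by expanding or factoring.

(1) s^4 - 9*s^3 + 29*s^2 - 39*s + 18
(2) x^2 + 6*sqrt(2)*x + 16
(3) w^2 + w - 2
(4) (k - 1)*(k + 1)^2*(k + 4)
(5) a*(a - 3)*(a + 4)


(1) = (s - 3)^2*(s - 2)*(s - 1)
(2) = (x + 2*sqrt(2))*(x + 4*sqrt(2))
(3) = (w - 1)*(w + 2)
(4) = k^4 + 5*k^3 + 3*k^2 - 5*k - 4
(5) = a^3 + a^2 - 12*a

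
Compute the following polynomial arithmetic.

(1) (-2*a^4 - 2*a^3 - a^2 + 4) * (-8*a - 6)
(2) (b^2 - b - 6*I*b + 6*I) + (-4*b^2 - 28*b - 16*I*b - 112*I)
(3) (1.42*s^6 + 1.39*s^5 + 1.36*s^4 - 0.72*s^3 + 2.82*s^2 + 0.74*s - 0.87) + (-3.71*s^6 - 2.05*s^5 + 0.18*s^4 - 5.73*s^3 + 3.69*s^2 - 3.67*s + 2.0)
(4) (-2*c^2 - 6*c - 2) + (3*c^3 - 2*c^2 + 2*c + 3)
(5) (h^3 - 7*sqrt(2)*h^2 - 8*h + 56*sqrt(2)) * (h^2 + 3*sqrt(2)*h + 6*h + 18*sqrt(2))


(1) = 16*a^5 + 28*a^4 + 20*a^3 + 6*a^2 - 32*a - 24
(2) = -3*b^2 - 29*b - 22*I*b - 106*I
(3) = -2.29*s^6 - 0.66*s^5 + 1.54*s^4 - 6.45*s^3 + 6.51*s^2 - 2.93*s + 1.13
(4) = 3*c^3 - 4*c^2 - 4*c + 1
(5) = h^5 - 4*sqrt(2)*h^4 + 6*h^4 - 50*h^3 - 24*sqrt(2)*h^3 - 300*h^2 + 32*sqrt(2)*h^2 + 192*sqrt(2)*h + 336*h + 2016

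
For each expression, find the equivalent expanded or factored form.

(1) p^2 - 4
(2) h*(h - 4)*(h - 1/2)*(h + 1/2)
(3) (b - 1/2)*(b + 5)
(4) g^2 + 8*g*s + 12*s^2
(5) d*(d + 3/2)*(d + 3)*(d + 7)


(1) = (p - 2)*(p + 2)
(2) = h^4 - 4*h^3 - h^2/4 + h
(3) = b^2 + 9*b/2 - 5/2
(4) = (g + 2*s)*(g + 6*s)
(5) = d^4 + 23*d^3/2 + 36*d^2 + 63*d/2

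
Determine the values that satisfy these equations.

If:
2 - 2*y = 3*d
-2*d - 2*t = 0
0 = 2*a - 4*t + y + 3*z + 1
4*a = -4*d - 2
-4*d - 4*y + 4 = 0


Then:
a = -1/2
d = 0
t = 0
y = 1
z = -1/3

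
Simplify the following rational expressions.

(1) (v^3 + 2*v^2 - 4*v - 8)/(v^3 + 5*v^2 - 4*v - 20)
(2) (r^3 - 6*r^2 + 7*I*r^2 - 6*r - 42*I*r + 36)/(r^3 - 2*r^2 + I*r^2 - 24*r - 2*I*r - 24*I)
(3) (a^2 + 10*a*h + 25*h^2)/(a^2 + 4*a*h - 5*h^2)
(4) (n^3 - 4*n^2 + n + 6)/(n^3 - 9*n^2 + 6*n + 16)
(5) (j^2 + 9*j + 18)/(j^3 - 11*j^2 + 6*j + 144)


(1) = (v + 2)/(v + 5)
(2) = (r + 6*I)/(r + 4)
(3) = (a + 5*h)/(a - h)
(4) = (n - 3)/(n - 8)
(5) = (j + 6)/(j^2 - 14*j + 48)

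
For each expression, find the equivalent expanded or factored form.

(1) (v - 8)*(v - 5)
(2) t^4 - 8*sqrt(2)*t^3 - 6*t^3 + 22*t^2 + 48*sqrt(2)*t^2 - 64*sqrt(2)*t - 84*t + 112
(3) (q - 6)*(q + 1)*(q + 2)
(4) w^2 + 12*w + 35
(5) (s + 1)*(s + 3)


(1) = v^2 - 13*v + 40
(2) = (t - 4)*(t - 2)*(t - 7*sqrt(2))*(t - sqrt(2))
(3) = q^3 - 3*q^2 - 16*q - 12
(4) = (w + 5)*(w + 7)
(5) = s^2 + 4*s + 3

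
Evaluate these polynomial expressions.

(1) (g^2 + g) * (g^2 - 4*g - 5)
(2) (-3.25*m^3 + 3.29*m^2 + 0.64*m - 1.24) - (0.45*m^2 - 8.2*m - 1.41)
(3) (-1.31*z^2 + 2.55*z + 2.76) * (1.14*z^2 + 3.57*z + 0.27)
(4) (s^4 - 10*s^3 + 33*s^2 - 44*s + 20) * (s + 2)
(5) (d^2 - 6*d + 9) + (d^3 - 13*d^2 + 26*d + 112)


(1) = g^4 - 3*g^3 - 9*g^2 - 5*g
(2) = -3.25*m^3 + 2.84*m^2 + 8.84*m + 0.17
(3) = -1.4934*z^4 - 1.7697*z^3 + 11.8962*z^2 + 10.5417*z + 0.7452
(4) = s^5 - 8*s^4 + 13*s^3 + 22*s^2 - 68*s + 40
(5) = d^3 - 12*d^2 + 20*d + 121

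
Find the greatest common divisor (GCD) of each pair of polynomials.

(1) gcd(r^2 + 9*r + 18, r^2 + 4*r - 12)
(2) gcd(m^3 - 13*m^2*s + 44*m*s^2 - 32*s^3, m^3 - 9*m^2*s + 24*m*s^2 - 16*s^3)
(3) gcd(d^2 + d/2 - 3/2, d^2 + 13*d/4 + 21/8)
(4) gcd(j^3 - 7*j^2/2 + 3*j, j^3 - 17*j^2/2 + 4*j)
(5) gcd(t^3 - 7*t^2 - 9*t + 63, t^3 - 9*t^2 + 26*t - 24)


(1) = r + 6
(2) = m^2 - 5*m*s + 4*s^2
(3) = gcd((d - 1)*(d + 3/2), (d + 3/2)*(d + 7/4)) = d + 3/2
(4) = j
(5) = gcd((t - 7)*(t - 3)*(t + 3), (t - 4)*(t - 3)*(t - 2)) = t - 3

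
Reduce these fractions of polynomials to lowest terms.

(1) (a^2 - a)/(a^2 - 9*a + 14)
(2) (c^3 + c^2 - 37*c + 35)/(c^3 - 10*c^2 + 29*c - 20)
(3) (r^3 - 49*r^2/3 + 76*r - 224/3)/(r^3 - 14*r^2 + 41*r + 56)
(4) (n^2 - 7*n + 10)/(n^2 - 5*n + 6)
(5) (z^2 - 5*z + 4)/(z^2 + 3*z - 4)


(1) = (a^2 - a)/(a^2 - 9*a + 14)
(2) = (c + 7)/(c - 4)
(3) = (3*r - 4)/(3*r + 3)
(4) = (n - 5)/(n - 3)
(5) = (z - 4)/(z + 4)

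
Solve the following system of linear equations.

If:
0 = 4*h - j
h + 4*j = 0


Then:
h = 0
j = 0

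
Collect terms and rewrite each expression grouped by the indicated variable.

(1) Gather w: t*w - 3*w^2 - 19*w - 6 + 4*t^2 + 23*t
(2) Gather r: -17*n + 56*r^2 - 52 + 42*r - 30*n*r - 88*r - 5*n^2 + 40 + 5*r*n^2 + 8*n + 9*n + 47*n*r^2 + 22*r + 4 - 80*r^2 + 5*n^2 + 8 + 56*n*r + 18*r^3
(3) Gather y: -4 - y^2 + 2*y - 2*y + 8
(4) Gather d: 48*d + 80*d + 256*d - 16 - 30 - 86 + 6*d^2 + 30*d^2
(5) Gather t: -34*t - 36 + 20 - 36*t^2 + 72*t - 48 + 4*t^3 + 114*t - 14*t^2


(1) = 4*t^2 + 23*t - 3*w^2 + w*(t - 19) - 6
(2) = 18*r^3 + r^2*(47*n - 24) + r*(5*n^2 + 26*n - 24)
(3) = 4 - y^2
(4) = 36*d^2 + 384*d - 132
(5) = 4*t^3 - 50*t^2 + 152*t - 64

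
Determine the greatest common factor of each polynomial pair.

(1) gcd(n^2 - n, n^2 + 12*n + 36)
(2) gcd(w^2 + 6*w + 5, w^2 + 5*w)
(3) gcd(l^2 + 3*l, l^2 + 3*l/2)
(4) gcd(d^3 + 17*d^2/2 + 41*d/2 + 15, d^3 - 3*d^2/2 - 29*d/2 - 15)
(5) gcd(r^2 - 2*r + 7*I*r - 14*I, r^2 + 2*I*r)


(1) = 1
(2) = w + 5
(3) = l
(4) = gcd((d + 3/2)*(d + 2)*(d + 5), (d - 5)*(d + 3/2)*(d + 2)) = d^2 + 7*d/2 + 3
(5) = 1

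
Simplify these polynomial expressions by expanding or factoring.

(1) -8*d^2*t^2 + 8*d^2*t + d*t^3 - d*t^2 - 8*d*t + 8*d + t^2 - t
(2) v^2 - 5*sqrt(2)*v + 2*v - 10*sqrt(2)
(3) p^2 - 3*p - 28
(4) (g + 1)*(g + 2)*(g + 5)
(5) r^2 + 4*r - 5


(1) = (-8*d + t)*(t - 1)*(d*t + 1)
(2) = (v + 2)*(v - 5*sqrt(2))
(3) = (p - 7)*(p + 4)
(4) = g^3 + 8*g^2 + 17*g + 10
(5) = (r - 1)*(r + 5)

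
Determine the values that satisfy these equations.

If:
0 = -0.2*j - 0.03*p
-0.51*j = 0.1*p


Then:
j = 0.00
p = 0.00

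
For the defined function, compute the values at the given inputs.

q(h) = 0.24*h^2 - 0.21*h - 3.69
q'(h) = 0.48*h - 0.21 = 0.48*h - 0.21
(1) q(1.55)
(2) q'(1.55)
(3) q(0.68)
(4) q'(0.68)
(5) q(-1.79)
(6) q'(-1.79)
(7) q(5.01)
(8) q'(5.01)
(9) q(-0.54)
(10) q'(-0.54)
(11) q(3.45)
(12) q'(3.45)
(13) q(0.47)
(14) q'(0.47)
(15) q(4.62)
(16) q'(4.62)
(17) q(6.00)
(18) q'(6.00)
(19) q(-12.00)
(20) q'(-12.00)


(1) = -3.44
(2) = 0.53
(3) = -3.72
(4) = 0.12
(5) = -2.55
(6) = -1.07
(7) = 1.28
(8) = 2.19
(9) = -3.51
(10) = -0.47
(11) = -1.56
(12) = 1.45
(13) = -3.74
(14) = 0.02
(15) = 0.46
(16) = 2.01
(17) = 3.69
(18) = 2.67
(19) = 33.39
(20) = -5.97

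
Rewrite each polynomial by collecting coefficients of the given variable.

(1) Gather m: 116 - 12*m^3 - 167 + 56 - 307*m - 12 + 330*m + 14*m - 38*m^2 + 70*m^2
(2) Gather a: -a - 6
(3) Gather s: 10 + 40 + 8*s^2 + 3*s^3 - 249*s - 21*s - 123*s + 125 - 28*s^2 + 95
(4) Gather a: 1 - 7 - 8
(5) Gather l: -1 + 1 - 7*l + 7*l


(1) = -12*m^3 + 32*m^2 + 37*m - 7
(2) = -a - 6
(3) = 3*s^3 - 20*s^2 - 393*s + 270
(4) = -14
(5) = 0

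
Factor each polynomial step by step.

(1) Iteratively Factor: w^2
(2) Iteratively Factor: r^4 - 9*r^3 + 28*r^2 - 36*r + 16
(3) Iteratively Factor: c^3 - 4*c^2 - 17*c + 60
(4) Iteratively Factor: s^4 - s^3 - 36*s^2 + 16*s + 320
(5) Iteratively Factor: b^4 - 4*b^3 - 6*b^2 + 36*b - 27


(1) = (w)*(w)
(2) = (r - 2)*(r^3 - 7*r^2 + 14*r - 8) = (r - 2)*(r - 1)*(r^2 - 6*r + 8) = (r - 2)^2*(r - 1)*(r - 4)
(3) = (c - 3)*(c^2 - c - 20) = (c - 5)*(c - 3)*(c + 4)
(4) = (s - 4)*(s^3 + 3*s^2 - 24*s - 80) = (s - 4)*(s + 4)*(s^2 - s - 20) = (s - 4)*(s + 4)^2*(s - 5)
(5) = (b - 1)*(b^3 - 3*b^2 - 9*b + 27) = (b - 3)*(b - 1)*(b^2 - 9) = (b - 3)*(b - 1)*(b + 3)*(b - 3)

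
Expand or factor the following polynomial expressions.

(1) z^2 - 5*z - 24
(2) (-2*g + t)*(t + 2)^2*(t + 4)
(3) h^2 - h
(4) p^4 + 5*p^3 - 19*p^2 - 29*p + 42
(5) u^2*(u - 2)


(1) = (z - 8)*(z + 3)
(2) = -2*g*t^3 - 16*g*t^2 - 40*g*t - 32*g + t^4 + 8*t^3 + 20*t^2 + 16*t
(3) = h*(h - 1)
(4) = (p - 3)*(p - 1)*(p + 2)*(p + 7)
(5) = u^3 - 2*u^2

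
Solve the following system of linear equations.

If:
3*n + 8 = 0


Then:
n = -8/3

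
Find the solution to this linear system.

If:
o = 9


Then:
o = 9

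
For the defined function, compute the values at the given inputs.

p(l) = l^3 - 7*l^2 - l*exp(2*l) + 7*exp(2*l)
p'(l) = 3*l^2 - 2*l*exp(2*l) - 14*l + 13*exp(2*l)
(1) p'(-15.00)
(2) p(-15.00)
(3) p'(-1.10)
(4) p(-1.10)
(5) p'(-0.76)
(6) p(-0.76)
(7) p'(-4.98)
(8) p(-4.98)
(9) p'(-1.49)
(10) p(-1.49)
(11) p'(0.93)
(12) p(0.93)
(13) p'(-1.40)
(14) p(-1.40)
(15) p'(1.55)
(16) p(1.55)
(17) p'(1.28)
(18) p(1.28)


(1) = 885.00
(2) = -4950.00
(3) = 20.71
(4) = -8.90
(5) = 15.55
(6) = -2.78
(7) = 144.12
(8) = -297.11
(9) = 28.33
(10) = -18.42
(11) = 61.14
(12) = 33.74
(13) = 26.44
(14) = -15.95
(15) = 205.27
(16) = 107.89
(17) = 122.05
(18) = 64.62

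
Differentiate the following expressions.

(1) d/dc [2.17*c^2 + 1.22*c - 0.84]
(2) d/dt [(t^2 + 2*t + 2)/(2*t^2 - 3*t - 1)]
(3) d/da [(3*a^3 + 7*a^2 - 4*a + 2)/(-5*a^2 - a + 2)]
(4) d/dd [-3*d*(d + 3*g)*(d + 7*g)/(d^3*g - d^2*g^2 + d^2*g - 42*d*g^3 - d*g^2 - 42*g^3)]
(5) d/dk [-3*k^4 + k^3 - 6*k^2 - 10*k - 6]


(1) = 4.34*c + 1.22
(2) = (-7*t^2 - 10*t + 4)/(4*t^4 - 12*t^3 + 5*t^2 + 6*t + 1)
(3) = 3*(-5*a^4 - 2*a^3 - 3*a^2 + 16*a - 2)/(25*a^4 + 10*a^3 - 19*a^2 - 4*a + 4)
(4) = 3*(-d*(d + 3*g)*(d + 7*g)*(-3*d^2 + 2*d*g - 2*d + 42*g^2 + g) + (d*(d + 3*g) + d*(d + 7*g) + (d + 3*g)*(d + 7*g))*(-d^3 + d^2*g - d^2 + 42*d*g^2 + d*g + 42*g^2))/(g*(-d^3 + d^2*g - d^2 + 42*d*g^2 + d*g + 42*g^2)^2)
(5) = -12*k^3 + 3*k^2 - 12*k - 10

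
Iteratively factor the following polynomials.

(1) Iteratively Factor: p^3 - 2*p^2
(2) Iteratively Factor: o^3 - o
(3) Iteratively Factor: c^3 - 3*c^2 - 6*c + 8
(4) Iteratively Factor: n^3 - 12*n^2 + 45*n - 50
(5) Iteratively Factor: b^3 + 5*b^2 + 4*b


(1) = (p - 2)*(p^2) = p*(p - 2)*(p)
(2) = (o - 1)*(o^2 + o) = (o - 1)*(o + 1)*(o)
(3) = (c + 2)*(c^2 - 5*c + 4) = (c - 1)*(c + 2)*(c - 4)
(4) = (n - 5)*(n^2 - 7*n + 10) = (n - 5)*(n - 2)*(n - 5)
(5) = (b + 1)*(b^2 + 4*b) = (b + 1)*(b + 4)*(b)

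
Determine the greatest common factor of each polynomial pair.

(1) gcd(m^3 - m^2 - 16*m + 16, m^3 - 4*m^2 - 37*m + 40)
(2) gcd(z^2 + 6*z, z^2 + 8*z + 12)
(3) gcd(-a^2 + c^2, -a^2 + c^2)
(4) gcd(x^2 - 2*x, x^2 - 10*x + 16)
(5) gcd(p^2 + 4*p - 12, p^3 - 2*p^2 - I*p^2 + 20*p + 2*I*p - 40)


(1) = gcd((m - 4)*(m - 1)*(m + 4), (m - 8)*(m - 1)*(m + 5)) = m - 1
(2) = gcd(z*(z + 6), (z + 2)*(z + 6)) = z + 6
(3) = a^2 - c^2
(4) = x - 2
(5) = p - 2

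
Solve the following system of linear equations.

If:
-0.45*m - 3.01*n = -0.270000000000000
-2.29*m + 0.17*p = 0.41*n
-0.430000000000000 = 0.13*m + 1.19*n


Then:
m = 11.20
n = -1.59
p = 147.10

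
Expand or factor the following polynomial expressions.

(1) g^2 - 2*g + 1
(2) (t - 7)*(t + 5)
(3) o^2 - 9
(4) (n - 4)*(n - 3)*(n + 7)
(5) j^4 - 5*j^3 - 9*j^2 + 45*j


(1) = (g - 1)^2
(2) = t^2 - 2*t - 35
(3) = (o - 3)*(o + 3)
(4) = n^3 - 37*n + 84
(5) = j*(j - 5)*(j - 3)*(j + 3)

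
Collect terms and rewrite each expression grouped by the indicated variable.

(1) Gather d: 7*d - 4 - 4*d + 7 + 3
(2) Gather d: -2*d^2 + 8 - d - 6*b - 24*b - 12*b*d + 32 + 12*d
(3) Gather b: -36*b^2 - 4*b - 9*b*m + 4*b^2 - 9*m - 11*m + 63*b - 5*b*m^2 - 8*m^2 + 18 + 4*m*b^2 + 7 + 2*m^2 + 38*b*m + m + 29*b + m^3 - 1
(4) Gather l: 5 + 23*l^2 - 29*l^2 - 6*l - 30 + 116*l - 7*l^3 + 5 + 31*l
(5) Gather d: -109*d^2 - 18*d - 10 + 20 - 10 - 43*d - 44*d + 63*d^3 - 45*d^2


(1) = 3*d + 6
(2) = -30*b - 2*d^2 + d*(11 - 12*b) + 40
(3) = b^2*(4*m - 32) + b*(-5*m^2 + 29*m + 88) + m^3 - 6*m^2 - 19*m + 24
(4) = -7*l^3 - 6*l^2 + 141*l - 20
(5) = 63*d^3 - 154*d^2 - 105*d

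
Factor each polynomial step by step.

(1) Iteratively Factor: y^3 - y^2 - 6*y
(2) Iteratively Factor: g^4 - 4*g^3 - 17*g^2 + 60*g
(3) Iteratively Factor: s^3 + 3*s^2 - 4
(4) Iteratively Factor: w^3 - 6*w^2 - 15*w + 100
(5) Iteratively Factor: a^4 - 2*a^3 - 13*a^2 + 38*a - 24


(1) = (y - 3)*(y^2 + 2*y) = y*(y - 3)*(y + 2)
(2) = (g + 4)*(g^3 - 8*g^2 + 15*g) = g*(g + 4)*(g^2 - 8*g + 15) = g*(g - 3)*(g + 4)*(g - 5)
(3) = (s - 1)*(s^2 + 4*s + 4) = (s - 1)*(s + 2)*(s + 2)
(4) = (w - 5)*(w^2 - w - 20) = (w - 5)^2*(w + 4)
(5) = (a + 4)*(a^3 - 6*a^2 + 11*a - 6) = (a - 3)*(a + 4)*(a^2 - 3*a + 2) = (a - 3)*(a - 2)*(a + 4)*(a - 1)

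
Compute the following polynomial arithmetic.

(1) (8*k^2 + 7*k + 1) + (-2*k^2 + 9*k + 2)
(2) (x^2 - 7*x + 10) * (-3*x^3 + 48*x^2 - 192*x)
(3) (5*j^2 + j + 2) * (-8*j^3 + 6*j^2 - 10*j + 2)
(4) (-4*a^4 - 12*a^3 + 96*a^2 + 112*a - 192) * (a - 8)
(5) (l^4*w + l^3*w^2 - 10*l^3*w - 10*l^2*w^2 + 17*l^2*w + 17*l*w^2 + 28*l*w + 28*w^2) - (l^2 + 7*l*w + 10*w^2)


(1) = 6*k^2 + 16*k + 3
(2) = -3*x^5 + 69*x^4 - 558*x^3 + 1824*x^2 - 1920*x
(3) = -40*j^5 + 22*j^4 - 60*j^3 + 12*j^2 - 18*j + 4
(4) = -4*a^5 + 20*a^4 + 192*a^3 - 656*a^2 - 1088*a + 1536
(5) = l^4*w + l^3*w^2 - 10*l^3*w - 10*l^2*w^2 + 17*l^2*w - l^2 + 17*l*w^2 + 21*l*w + 18*w^2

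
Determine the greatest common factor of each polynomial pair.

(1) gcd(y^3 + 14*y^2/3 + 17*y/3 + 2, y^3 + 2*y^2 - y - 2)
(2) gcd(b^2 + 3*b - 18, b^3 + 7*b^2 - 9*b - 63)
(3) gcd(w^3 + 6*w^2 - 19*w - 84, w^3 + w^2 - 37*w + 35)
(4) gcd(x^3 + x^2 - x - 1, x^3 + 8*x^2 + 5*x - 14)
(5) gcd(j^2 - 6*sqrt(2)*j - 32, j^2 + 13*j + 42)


(1) = gcd((y + 2/3)*(y + 1)*(y + 3), (y - 1)*(y + 1)*(y + 2)) = y + 1
(2) = gcd((b - 3)*(b + 6), (b - 3)*(b + 3)*(b + 7)) = b - 3
(3) = w + 7
(4) = gcd((x - 1)*(x + 1)^2, (x - 1)*(x + 2)*(x + 7)) = x - 1
(5) = 1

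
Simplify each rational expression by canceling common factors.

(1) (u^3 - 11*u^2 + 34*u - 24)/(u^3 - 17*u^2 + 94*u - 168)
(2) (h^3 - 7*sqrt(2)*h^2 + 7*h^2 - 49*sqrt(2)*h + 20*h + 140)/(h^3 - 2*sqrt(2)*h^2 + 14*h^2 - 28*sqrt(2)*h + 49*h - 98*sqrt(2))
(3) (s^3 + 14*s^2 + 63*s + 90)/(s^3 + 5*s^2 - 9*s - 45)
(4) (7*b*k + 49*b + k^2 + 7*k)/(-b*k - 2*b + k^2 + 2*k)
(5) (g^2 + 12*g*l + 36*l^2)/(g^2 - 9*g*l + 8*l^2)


(1) = (u - 1)/(u - 7)
(2) = (h - 5*sqrt(2))/(h + 7)
(3) = (s + 6)/(s - 3)
(4) = (-7*b*k - 49*b - k^2 - 7*k)/(b*k + 2*b - k^2 - 2*k)
(5) = (g^2 + 12*g*l + 36*l^2)/(g^2 - 9*g*l + 8*l^2)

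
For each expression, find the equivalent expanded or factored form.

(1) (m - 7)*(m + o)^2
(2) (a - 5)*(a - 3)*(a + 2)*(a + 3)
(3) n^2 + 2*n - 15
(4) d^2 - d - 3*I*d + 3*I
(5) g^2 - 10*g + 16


(1) = m^3 + 2*m^2*o - 7*m^2 + m*o^2 - 14*m*o - 7*o^2
(2) = a^4 - 3*a^3 - 19*a^2 + 27*a + 90
(3) = (n - 3)*(n + 5)
(4) = (d - 1)*(d - 3*I)
(5) = (g - 8)*(g - 2)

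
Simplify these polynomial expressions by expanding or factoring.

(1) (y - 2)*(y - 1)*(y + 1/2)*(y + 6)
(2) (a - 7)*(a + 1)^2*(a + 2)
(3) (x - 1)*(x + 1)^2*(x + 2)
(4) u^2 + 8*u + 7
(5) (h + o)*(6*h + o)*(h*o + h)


(1) = y^4 + 7*y^3/2 - 29*y^2/2 + 4*y + 6
(2) = a^4 - 3*a^3 - 23*a^2 - 33*a - 14
(3) = x^4 + 3*x^3 + x^2 - 3*x - 2
(4) = (u + 1)*(u + 7)
(5) = 6*h^3*o + 6*h^3 + 7*h^2*o^2 + 7*h^2*o + h*o^3 + h*o^2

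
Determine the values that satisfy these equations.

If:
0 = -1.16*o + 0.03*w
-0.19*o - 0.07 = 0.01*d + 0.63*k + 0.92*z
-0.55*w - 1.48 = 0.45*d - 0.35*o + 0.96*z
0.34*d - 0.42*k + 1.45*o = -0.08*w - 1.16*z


Then:
d = 1.15260915063705 - 6.33232714444456*z
k = -1.38704879856855*z - 0.100588578887911
o = 0.0903369186454209*z - 0.0955541410894026
w = 3.49302752095628*z - 3.69476012212357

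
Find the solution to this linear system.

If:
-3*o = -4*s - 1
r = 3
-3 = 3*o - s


Then:
o = -13/9
r = 3
s = -4/3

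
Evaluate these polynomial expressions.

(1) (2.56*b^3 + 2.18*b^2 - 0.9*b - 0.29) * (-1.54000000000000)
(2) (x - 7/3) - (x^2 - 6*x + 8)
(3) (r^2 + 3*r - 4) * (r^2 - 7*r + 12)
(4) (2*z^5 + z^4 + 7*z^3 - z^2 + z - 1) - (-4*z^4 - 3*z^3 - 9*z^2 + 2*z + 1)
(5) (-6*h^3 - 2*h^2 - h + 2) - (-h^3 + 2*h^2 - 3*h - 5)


(1) = -3.9424*b^3 - 3.3572*b^2 + 1.386*b + 0.4466
(2) = -x^2 + 7*x - 31/3
(3) = r^4 - 4*r^3 - 13*r^2 + 64*r - 48
(4) = 2*z^5 + 5*z^4 + 10*z^3 + 8*z^2 - z - 2
(5) = -5*h^3 - 4*h^2 + 2*h + 7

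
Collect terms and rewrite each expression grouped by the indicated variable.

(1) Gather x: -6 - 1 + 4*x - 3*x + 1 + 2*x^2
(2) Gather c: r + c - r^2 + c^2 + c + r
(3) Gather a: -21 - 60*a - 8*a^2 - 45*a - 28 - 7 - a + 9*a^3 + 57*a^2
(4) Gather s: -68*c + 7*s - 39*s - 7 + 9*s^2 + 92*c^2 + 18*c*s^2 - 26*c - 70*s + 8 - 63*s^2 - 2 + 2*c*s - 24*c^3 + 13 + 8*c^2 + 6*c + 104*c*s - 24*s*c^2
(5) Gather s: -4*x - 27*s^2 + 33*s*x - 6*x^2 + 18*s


(1) = 2*x^2 + x - 6
(2) = c^2 + 2*c - r^2 + 2*r
(3) = 9*a^3 + 49*a^2 - 106*a - 56
(4) = -24*c^3 + 100*c^2 - 88*c + s^2*(18*c - 54) + s*(-24*c^2 + 106*c - 102) + 12
(5) = -27*s^2 + s*(33*x + 18) - 6*x^2 - 4*x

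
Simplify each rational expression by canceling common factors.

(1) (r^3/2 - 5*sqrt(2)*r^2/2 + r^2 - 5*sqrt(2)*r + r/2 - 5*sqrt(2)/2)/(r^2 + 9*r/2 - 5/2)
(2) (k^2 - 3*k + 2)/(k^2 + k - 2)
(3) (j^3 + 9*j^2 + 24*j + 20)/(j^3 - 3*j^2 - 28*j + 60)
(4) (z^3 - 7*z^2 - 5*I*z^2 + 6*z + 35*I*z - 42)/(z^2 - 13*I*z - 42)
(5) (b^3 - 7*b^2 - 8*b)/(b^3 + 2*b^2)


(1) = (2*r^3 + r^2*(4 - 10*sqrt(2)) + r*(2 - 20*sqrt(2)) - 10*sqrt(2))/(4*r^2 + 18*r - 10)
(2) = (k - 2)/(k + 2)
(3) = (j^2 + 4*j + 4)/(j^2 - 8*j + 12)
(4) = (z^2 + z*(-7 + I) - 7*I)/(z - 7*I)
(5) = (b^2 - 7*b - 8)/(b^2 + 2*b)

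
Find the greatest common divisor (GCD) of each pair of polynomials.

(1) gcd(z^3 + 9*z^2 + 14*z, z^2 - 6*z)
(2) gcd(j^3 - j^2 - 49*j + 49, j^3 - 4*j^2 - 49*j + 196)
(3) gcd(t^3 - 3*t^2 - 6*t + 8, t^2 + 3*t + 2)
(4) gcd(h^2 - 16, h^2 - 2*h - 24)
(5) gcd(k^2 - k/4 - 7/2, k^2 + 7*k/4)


(1) = z
(2) = j^2 - 49
(3) = t + 2
(4) = h + 4
(5) = gcd((k - 2)*(k + 7/4), k*(k + 7/4)) = k + 7/4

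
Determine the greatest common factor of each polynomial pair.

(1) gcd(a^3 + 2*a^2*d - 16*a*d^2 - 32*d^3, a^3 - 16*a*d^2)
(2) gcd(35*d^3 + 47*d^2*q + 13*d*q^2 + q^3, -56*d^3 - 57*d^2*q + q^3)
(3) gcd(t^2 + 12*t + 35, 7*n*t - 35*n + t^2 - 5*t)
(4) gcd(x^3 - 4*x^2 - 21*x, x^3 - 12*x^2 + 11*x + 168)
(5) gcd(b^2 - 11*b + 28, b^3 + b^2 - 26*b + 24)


(1) = a^2 - 16*d^2
(2) = 7*d^2 + 8*d*q + q^2
(3) = 1
(4) = gcd(x*(x - 7)*(x + 3), (x - 8)*(x - 7)*(x + 3)) = x^2 - 4*x - 21
(5) = b - 4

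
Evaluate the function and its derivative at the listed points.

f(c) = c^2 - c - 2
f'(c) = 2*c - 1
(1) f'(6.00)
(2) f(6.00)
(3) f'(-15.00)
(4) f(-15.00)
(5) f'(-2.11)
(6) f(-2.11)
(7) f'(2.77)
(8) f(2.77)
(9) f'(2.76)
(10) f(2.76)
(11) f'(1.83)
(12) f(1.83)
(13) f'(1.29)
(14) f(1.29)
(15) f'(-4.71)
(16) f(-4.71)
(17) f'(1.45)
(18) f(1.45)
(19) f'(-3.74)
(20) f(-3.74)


(1) = 11.00
(2) = 28.00
(3) = -31.00
(4) = 238.00
(5) = -5.22
(6) = 4.56
(7) = 4.54
(8) = 2.90
(9) = 4.52
(10) = 2.86
(11) = 2.66
(12) = -0.48
(13) = 1.58
(14) = -1.63
(15) = -10.42
(16) = 24.89
(17) = 1.90
(18) = -1.35
(19) = -8.48
(20) = 15.73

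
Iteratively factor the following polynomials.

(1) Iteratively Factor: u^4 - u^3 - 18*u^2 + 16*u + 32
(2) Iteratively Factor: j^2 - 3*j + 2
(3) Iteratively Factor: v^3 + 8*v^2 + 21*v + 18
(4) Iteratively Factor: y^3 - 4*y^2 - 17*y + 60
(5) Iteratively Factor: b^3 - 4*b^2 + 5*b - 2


(1) = (u - 2)*(u^3 + u^2 - 16*u - 16) = (u - 2)*(u + 4)*(u^2 - 3*u - 4) = (u - 2)*(u + 1)*(u + 4)*(u - 4)
(2) = (j - 2)*(j - 1)
(3) = (v + 3)*(v^2 + 5*v + 6) = (v + 3)^2*(v + 2)
(4) = (y - 5)*(y^2 + y - 12) = (y - 5)*(y + 4)*(y - 3)
(5) = (b - 2)*(b^2 - 2*b + 1) = (b - 2)*(b - 1)*(b - 1)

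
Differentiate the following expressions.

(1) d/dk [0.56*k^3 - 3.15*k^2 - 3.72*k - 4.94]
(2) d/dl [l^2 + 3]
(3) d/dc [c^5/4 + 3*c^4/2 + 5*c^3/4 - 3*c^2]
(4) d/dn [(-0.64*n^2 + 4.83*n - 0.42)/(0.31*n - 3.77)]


(1) = 1.68*k^2 - 6.3*k - 3.72
(2) = 2*l
(3) = c*(5*c^3 + 24*c^2 + 15*c - 24)/4
(4) = (-0.1984*n^2 + 4.8256*n - 18.0789)/(0.0961*n^2 - 2.3374*n + 14.2129)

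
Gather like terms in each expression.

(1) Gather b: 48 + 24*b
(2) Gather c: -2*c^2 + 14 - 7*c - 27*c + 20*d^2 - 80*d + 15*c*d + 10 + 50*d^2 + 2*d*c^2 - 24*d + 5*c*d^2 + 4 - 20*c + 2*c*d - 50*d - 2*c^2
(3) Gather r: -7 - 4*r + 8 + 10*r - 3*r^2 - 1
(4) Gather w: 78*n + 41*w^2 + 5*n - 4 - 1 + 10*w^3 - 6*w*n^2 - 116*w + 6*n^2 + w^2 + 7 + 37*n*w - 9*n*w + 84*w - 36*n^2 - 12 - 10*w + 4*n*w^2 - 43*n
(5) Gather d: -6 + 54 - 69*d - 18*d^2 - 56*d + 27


(1) = 24*b + 48
(2) = c^2*(2*d - 4) + c*(5*d^2 + 17*d - 54) + 70*d^2 - 154*d + 28
(3) = -3*r^2 + 6*r
(4) = -30*n^2 + 40*n + 10*w^3 + w^2*(4*n + 42) + w*(-6*n^2 + 28*n - 42) - 10
(5) = -18*d^2 - 125*d + 75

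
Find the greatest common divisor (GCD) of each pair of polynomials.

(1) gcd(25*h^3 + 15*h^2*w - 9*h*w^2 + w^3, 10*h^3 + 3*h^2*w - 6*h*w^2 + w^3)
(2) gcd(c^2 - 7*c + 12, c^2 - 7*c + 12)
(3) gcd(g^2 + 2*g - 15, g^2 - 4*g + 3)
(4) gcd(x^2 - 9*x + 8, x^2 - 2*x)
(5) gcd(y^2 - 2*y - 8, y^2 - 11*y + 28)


(1) = -5*h^2 - 4*h*w + w^2
(2) = c^2 - 7*c + 12
(3) = g - 3
(4) = gcd((x - 8)*(x - 1), x*(x - 2)) = 1
(5) = y - 4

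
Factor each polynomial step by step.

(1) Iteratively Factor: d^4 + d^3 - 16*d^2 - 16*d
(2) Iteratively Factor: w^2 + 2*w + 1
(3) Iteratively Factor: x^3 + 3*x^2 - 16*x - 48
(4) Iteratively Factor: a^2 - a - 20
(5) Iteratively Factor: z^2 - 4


(1) = (d - 4)*(d^3 + 5*d^2 + 4*d) = (d - 4)*(d + 1)*(d^2 + 4*d) = (d - 4)*(d + 1)*(d + 4)*(d)
(2) = (w + 1)*(w + 1)
(3) = (x + 3)*(x^2 - 16) = (x + 3)*(x + 4)*(x - 4)
(4) = (a + 4)*(a - 5)
(5) = (z + 2)*(z - 2)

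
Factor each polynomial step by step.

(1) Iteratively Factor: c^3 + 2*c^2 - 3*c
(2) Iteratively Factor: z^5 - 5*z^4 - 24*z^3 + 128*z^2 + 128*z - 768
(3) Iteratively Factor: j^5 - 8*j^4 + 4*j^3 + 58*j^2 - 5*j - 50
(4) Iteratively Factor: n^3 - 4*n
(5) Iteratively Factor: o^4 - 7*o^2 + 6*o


(1) = (c + 3)*(c^2 - c) = (c - 1)*(c + 3)*(c)
(2) = (z - 4)*(z^4 - z^3 - 28*z^2 + 16*z + 192) = (z - 4)^2*(z^3 + 3*z^2 - 16*z - 48) = (z - 4)^3*(z^2 + 7*z + 12) = (z - 4)^3*(z + 3)*(z + 4)
(3) = (j - 1)*(j^4 - 7*j^3 - 3*j^2 + 55*j + 50) = (j - 5)*(j - 1)*(j^3 - 2*j^2 - 13*j - 10) = (j - 5)*(j - 1)*(j + 2)*(j^2 - 4*j - 5) = (j - 5)^2*(j - 1)*(j + 2)*(j + 1)
(4) = (n)*(n^2 - 4) = n*(n + 2)*(n - 2)
(5) = (o + 3)*(o^3 - 3*o^2 + 2*o) = o*(o + 3)*(o^2 - 3*o + 2) = o*(o - 2)*(o + 3)*(o - 1)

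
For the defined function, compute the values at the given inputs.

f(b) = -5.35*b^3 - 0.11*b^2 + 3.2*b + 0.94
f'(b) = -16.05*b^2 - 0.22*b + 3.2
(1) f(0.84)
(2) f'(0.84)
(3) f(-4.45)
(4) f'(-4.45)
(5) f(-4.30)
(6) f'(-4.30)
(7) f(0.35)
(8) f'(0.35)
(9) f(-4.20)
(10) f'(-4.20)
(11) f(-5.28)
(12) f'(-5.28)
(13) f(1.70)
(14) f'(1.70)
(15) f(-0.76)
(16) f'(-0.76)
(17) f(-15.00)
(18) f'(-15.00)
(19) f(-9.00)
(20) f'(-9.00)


(1) = 0.38
(2) = -8.31
(3) = 455.97
(4) = -313.65
(5) = 410.51
(6) = -292.62
(7) = 1.82
(8) = 1.16
(9) = 381.93
(10) = -279.00
(11) = 768.49
(12) = -443.09
(13) = -20.22
(14) = -43.56
(15) = 0.79
(16) = -5.90
(17) = 17984.44
(18) = -3604.75
(19) = 3863.38
(20) = -1294.87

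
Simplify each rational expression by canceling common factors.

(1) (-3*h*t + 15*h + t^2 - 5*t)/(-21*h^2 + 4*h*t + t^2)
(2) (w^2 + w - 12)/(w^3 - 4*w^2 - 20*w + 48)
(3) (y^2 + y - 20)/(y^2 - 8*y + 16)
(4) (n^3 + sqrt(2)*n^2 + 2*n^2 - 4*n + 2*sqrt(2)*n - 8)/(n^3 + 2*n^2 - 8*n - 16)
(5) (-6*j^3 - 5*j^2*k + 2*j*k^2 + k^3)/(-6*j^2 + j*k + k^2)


(1) = (t - 5)/(7*h + t)
(2) = (w - 3)/(w^2 - 8*w + 12)
(3) = (y + 5)/(y - 4)
(4) = (n - sqrt(2))/(n - 2*sqrt(2))
(5) = j + k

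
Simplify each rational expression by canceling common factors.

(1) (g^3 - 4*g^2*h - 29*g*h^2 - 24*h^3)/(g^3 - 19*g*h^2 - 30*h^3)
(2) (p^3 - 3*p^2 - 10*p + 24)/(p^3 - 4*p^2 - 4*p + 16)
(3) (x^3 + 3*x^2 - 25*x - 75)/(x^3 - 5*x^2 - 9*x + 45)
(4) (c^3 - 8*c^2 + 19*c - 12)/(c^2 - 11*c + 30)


(1) = (g^2 - 7*g*h - 8*h^2)/(g^2 - 3*g*h - 10*h^2)
(2) = (p + 3)/(p + 2)
(3) = (x + 5)/(x - 3)
(4) = (c^3 - 8*c^2 + 19*c - 12)/(c^2 - 11*c + 30)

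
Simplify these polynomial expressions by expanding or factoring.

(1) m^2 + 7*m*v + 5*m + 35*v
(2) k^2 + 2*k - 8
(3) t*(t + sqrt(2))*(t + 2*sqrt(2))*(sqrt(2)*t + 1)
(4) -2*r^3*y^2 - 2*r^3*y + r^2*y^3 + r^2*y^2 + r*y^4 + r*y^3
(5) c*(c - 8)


(1) = (m + 5)*(m + 7*v)
(2) = (k - 2)*(k + 4)
(3) = sqrt(2)*t^4 + 7*t^3 + 7*sqrt(2)*t^2 + 4*t
(4) = y*(-r + y)*(2*r + y)*(r*y + r)
(5) = c^2 - 8*c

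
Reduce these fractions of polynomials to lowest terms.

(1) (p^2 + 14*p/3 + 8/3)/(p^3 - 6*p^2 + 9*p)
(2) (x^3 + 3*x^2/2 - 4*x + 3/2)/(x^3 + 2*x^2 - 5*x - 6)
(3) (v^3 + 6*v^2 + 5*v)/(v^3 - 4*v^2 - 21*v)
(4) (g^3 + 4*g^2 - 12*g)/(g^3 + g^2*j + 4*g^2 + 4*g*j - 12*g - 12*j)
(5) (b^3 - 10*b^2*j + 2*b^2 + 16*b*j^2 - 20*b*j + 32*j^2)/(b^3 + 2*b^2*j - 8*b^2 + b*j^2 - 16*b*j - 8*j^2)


(1) = (3*p^2 + 14*p + 8)/(3*p^3 - 18*p^2 + 27*p)
(2) = (2*x^2 - 3*x + 1)/(2*x^2 - 2*x - 4)
(3) = (v^2 + 6*v + 5)/(v^2 - 4*v - 21)
(4) = g/(g + j)
(5) = (b^3 - 10*b^2*j + 2*b^2 + 16*b*j^2 - 20*b*j + 32*j^2)/(b^3 + 2*b^2*j - 8*b^2 + b*j^2 - 16*b*j - 8*j^2)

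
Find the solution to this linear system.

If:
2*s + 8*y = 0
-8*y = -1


Then:
s = -1/2
y = 1/8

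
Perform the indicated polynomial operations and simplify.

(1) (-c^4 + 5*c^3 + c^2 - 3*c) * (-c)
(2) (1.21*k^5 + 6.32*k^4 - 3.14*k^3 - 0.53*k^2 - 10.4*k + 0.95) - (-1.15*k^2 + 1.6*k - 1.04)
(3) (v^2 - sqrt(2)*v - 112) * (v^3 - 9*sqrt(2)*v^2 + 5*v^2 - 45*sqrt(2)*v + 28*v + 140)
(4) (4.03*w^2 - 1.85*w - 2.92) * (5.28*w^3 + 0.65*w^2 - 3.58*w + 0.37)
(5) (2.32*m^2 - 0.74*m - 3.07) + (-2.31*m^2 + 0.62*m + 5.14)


(1) = c^5 - 5*c^4 - c^3 + 3*c^2
(2) = 1.21*k^5 + 6.32*k^4 - 3.14*k^3 + 0.62*k^2 - 12.0*k + 1.99
(3) = v^5 - 10*sqrt(2)*v^4 + 5*v^4 - 50*sqrt(2)*v^3 - 66*v^3 - 330*v^2 + 980*sqrt(2)*v^2 - 3136*v + 4900*sqrt(2)*v - 15680
(4) = 21.2784*w^5 - 7.1485*w^4 - 31.0475*w^3 + 6.2161*w^2 + 9.7691*w - 1.0804
(5) = 0.01*m^2 - 0.12*m + 2.07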